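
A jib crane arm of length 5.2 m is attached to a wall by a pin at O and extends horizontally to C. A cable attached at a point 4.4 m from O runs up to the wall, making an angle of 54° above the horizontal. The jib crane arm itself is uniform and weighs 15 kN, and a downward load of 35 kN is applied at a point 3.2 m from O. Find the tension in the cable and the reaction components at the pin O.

T = 42.42 kN, O_x = 24.93 kN, O_y = 15.68 kN

ΣM about O: T·sin54°·4.4 − 15·2.6 − 35·3.2 = 0 → T = 151/(4.4·0.809017) = 42.4196 ≈ 42.42 kN.
ΣF_x = 0: O_x − T·cos54° = 0 → O_x = 42.4196 × 0.587785 = 24.93 kN.
ΣF_y = 0: O_y + T·sin54° − 15 − 35 = 0 → O_y = 50 − 42.4196 × 0.809017 = 15.68 kN.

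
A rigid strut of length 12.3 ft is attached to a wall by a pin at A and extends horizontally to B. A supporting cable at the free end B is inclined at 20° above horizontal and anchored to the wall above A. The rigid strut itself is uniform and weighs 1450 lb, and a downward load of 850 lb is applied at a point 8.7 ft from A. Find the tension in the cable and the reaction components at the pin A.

T = 3878 lb, A_x = 3644 lb, A_y = 973.8 lb

ΣM about A: T·sin20°·12.3 − 1450·6.15 − 850·8.7 = 0 → T = 16312.5/(12.3·0.34202) = 3877.61 ≈ 3878 lb.
ΣF_x = 0: A_x − T·cos20° = 0 → A_x = 3877.61 × 0.939693 = 3644 lb.
ΣF_y = 0: A_y + T·sin20° − 1450 − 850 = 0 → A_y = 2300 − 3877.61 × 0.34202 = 973.8 lb.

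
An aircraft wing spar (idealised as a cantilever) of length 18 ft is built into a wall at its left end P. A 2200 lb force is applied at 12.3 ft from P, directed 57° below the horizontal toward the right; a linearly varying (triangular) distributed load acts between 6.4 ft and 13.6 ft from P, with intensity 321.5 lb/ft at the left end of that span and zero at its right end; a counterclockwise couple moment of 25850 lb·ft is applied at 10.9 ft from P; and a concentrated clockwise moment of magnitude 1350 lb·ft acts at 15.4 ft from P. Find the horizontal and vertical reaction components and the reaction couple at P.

P_x = -1198 lb, P_y = 3002 lb, M_P = 8380 lb·ft

Resultant of the triangular load: ½ × 321.5 × 7.2 = 1157.4 lb, acting at 8.8 ft from P (one-third of the span from the peak).
ΣF_x = 0: P_x + 2200·cos57° = 0 → P_x = -1198 lb.
ΣF_y = 0: P_y − 2200·sin57° − ½·321.5·7.2 = 0 → P_y = 3002 lb.
ΣM about P: M_P − 2200·sin57°·12.3 − (½·321.5·7.2)·8.8 + 25850 − 1350 = 0 → M_P = 8380 lb·ft.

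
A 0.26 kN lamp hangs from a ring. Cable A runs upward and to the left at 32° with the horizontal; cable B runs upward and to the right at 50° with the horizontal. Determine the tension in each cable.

T_A = 0.1688 kN, T_B = 0.2227 kN

ΣF_x = 0: −T_A·cos32° + T_B·cos50° = 0 → T_B = 1.31933·T_A.
ΣF_y = 0: T_A·sin32° + T_B·sin50° = 0.26.
Substitute: T_A·(0.529919 + 1.31933·0.766044) = 0.26 → T_A = 0.168767 ≈ 0.1688 kN.
Then T_B = 1.31933 × 0.168767 = 0.2227 kN.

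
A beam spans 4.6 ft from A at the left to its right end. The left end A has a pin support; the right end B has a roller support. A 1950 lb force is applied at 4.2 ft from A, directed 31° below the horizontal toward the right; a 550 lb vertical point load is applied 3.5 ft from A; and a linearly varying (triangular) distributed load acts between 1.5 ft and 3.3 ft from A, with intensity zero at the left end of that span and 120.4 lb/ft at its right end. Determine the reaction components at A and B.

Resultant of the triangular load: ½ × 120.4 × 1.8 = 108.36 lb, acting at 2.7 ft from A (one-third of the span from the peak).
Moments about A: B_y·4.6 − 1950·sin31°·4.2 − 550·3.5 − (½·120.4·1.8)·2.7 = 0 → B_y = 6435.73/4.6 = 1399.07 ≈ 1399 lb.
ΣF_y = 0: A_y + 1399.07 − 1950·sin31° − 550 − ½·120.4·1.8 = 0 → A_y = 263.6 lb.
ΣF_x = 0: A_x + 1950·cos31° = 0 → A_x = -1671 lb.

A_x = -1671 lb, A_y = 263.6 lb, B_y = 1399 lb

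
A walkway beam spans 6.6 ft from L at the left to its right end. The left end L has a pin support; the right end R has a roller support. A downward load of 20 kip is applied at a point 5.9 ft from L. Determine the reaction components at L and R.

Moments about L: R_y·6.6 − 20·5.9 = 0 → R_y = 118/6.6 = 17.8788 ≈ 17.88 kip.
ΣF_y = 0: L_y + 17.8788 − 20 = 0 → L_y = 2.121 kip.
ΣF_x = 0: no horizontal applied forces, so L_x = 0.

L_x = 0, L_y = 2.121 kip, R_y = 17.88 kip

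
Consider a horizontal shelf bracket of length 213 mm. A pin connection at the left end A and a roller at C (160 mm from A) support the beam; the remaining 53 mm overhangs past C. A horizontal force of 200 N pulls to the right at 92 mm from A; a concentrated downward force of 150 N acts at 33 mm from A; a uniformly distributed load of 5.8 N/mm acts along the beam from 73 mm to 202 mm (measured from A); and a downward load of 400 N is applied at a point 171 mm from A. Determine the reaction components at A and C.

Resultant of the distributed load: 5.8 × 129 = 748.2 N at 137.5 mm from A.
Taking moments about A: C_y·160 − 150·33 − (5.8·129)·137.5 − 400·171 = 0 → C_y = 176227.5/160 = 1101.42 ≈ 1101 N.
ΣF_y = 0: A_y + 1101.42 − 150 − 5.8·129 − 400 = 0 → A_y = 196.8 N.
ΣF_x = 0: A_x + 200 = 0 → A_x = -200.0 N.

A_x = -200.0 N, A_y = 196.8 N, C_y = 1101 N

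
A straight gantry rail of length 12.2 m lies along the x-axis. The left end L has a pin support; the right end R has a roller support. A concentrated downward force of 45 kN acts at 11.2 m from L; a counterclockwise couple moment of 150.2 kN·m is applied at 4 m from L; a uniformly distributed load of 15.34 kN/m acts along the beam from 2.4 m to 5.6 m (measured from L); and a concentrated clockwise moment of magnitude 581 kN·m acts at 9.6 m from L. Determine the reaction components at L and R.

L_x = 0, L_y = 1.371 kN, R_y = 92.72 kN

Resultant of the distributed load: 15.34 × 3.2 = 49.088 kN at 4 m from L.
ΣM about L: R_y·12.2 − 45·11.2 + 150.2 − (15.34·3.2)·4 − 581 = 0 → R_y = 1131.152/12.2 = 92.7174 ≈ 92.72 kN.
ΣF_y = 0: L_y + 92.7174 − 45 − 15.34·3.2 = 0 → L_y = 1.371 kN.
ΣF_x = 0: no horizontal applied forces, so L_x = 0.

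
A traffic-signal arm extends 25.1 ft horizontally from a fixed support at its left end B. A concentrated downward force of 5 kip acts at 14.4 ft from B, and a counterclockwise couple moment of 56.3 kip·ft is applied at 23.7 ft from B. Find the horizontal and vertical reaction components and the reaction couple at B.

B_x = 0, B_y = 5.000 kip, M_B = 15.70 kip·ft

ΣF_x = 0: B_x = 0.
ΣF_y = 0: B_y − 5 = 0 → B_y = 5.000 kip.
ΣM about B: M_B − 5·14.4 + 56.3 = 0 → M_B = 15.70 kip·ft.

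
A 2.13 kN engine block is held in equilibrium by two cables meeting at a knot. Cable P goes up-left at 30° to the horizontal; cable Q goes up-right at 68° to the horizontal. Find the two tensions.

ΣF_x = 0: −T_P·cos30° + T_Q·cos68° = 0 → T_Q = 2.31183·T_P.
ΣF_y = 0: T_P·sin30° + T_Q·sin68° = 2.13.
Substitute: T_P·(0.5 + 2.31183·0.927184) = 2.13 → T_P = 0.805752 ≈ 0.8058 kN.
Then T_Q = 2.31183 × 0.805752 = 1.863 kN.

T_P = 0.8058 kN, T_Q = 1.863 kN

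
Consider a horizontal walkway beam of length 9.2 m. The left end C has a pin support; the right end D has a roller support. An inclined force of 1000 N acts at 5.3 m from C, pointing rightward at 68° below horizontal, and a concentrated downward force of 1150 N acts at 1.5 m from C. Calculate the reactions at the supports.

C_x = -374.6 N, C_y = 1356 N, D_y = 721.6 N

Moments about C: D_y·9.2 − 1000·sin68°·5.3 − 1150·1.5 = 0 → D_y = 6639.07/9.2 = 721.638 ≈ 721.6 N.
ΣF_y = 0: C_y + 721.638 − 1000·sin68° − 1150 = 0 → C_y = 1356 N.
ΣF_x = 0: C_x + 1000·cos68° = 0 → C_x = -374.6 N.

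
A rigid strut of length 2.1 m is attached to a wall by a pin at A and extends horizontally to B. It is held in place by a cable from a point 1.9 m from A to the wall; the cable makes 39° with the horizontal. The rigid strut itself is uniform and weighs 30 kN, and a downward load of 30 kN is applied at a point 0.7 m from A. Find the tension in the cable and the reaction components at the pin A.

ΣM about A: T·sin39°·1.9 − 30·1.05 − 30·0.7 = 0 → T = 52.5/(1.9·0.62932) = 43.907 ≈ 43.91 kN.
ΣF_x = 0: A_x − T·cos39° = 0 → A_x = 43.907 × 0.777146 = 34.12 kN.
ΣF_y = 0: A_y + T·sin39° − 30 − 30 = 0 → A_y = 60 − 43.907 × 0.62932 = 32.37 kN.

T = 43.91 kN, A_x = 34.12 kN, A_y = 32.37 kN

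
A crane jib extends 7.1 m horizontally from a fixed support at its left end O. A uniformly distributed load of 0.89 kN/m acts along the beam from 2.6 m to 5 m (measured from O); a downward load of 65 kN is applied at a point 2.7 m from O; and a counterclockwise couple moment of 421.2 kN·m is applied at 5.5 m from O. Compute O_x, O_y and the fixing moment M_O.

Resultant of the distributed load: 0.89 × 2.4 = 2.136 kN at 3.8 m from O.
ΣF_x = 0: O_x = 0.
ΣF_y = 0: O_y − 0.89·2.4 − 65 = 0 → O_y = 67.14 kN.
ΣM about O: M_O − (0.89·2.4)·3.8 − 65·2.7 + 421.2 = 0 → M_O = -237.6 kN·m.

O_x = 0, O_y = 67.14 kN, M_O = -237.6 kN·m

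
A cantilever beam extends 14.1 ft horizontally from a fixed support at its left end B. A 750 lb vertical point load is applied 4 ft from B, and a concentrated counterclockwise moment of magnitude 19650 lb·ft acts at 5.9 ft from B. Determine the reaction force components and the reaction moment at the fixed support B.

B_x = 0, B_y = 750.0 lb, M_B = -16650 lb·ft

ΣF_x = 0: B_x = 0.
ΣF_y = 0: B_y − 750 = 0 → B_y = 750.0 lb.
ΣM about B: M_B − 750·4 + 19650 = 0 → M_B = -16650 lb·ft.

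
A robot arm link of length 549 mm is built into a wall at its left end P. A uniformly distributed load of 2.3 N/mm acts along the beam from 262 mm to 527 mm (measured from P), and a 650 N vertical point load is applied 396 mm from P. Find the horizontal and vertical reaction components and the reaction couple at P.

Resultant of the distributed load: 2.3 × 265 = 609.5 N at 394.5 mm from P.
ΣF_x = 0: P_x = 0.
ΣF_y = 0: P_y − 2.3·265 − 650 = 0 → P_y = 1260 N.
ΣM about P: M_P − (2.3·265)·394.5 − 650·396 = 0 → M_P = 497800 N·mm.

P_x = 0, P_y = 1260 N, M_P = 497800 N·mm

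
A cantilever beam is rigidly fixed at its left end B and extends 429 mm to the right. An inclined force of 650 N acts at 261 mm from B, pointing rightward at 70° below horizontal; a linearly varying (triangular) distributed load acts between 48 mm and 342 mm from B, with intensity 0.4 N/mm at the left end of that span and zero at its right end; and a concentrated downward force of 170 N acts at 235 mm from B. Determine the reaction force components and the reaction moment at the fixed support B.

Resultant of the triangular load: ½ × 0.4 × 294 = 58.8 N, acting at 146 mm from B (one-third of the span from the peak).
ΣF_x = 0: B_x + 650·cos70° = 0 → B_x = -222.3 N.
ΣF_y = 0: B_y − 650·sin70° − ½·0.4·294 − 170 = 0 → B_y = 839.6 N.
ΣM about B: M_B − 650·sin70°·261 − (½·0.4·294)·146 − 170·235 = 0 → M_B = 208000 N·mm.

B_x = -222.3 N, B_y = 839.6 N, M_B = 208000 N·mm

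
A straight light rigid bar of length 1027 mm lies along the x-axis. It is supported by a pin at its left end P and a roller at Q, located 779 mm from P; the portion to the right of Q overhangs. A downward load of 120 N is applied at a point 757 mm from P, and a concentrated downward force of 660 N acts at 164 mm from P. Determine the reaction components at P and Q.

Taking moments about P: Q_y·779 − 120·757 − 660·164 = 0 → Q_y = 199080/779 = 255.558 ≈ 255.6 N.
ΣF_y = 0: P_y + 255.558 − 120 − 660 = 0 → P_y = 524.4 N.
ΣF_x = 0: no horizontal applied forces, so P_x = 0.

P_x = 0, P_y = 524.4 N, Q_y = 255.6 N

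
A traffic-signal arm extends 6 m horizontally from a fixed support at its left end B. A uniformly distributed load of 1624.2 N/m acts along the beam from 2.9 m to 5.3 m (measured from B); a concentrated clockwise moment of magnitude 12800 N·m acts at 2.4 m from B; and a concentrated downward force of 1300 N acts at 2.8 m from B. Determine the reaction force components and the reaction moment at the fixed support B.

Resultant of the distributed load: 1624.2 × 2.4 = 3898.08 N at 4.1 m from B.
ΣF_x = 0: B_x = 0.
ΣF_y = 0: B_y − 1624.2·2.4 − 1300 = 0 → B_y = 5198 N.
ΣM about B: M_B − (1624.2·2.4)·4.1 − 12800 − 1300·2.8 = 0 → M_B = 32420 N·m.

B_x = 0, B_y = 5198 N, M_B = 32420 N·m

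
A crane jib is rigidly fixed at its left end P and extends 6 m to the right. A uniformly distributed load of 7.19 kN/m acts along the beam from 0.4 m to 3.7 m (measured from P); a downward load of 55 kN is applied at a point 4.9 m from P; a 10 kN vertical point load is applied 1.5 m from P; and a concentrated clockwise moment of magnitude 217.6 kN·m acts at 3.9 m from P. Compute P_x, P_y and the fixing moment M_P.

Resultant of the distributed load: 7.19 × 3.3 = 23.727 kN at 2.05 m from P.
ΣF_x = 0: P_x = 0.
ΣF_y = 0: P_y − 7.19·3.3 − 55 − 10 = 0 → P_y = 88.73 kN.
ΣM about P: M_P − (7.19·3.3)·2.05 − 55·4.9 − 10·1.5 − 217.6 = 0 → M_P = 550.7 kN·m.

P_x = 0, P_y = 88.73 kN, M_P = 550.7 kN·m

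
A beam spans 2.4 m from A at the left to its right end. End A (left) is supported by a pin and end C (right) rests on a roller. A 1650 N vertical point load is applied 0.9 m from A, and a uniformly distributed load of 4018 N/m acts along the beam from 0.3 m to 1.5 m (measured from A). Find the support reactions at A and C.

Resultant of the distributed load: 4018 × 1.2 = 4821.6 N at 0.9 m from A.
Moments about A: C_y·2.4 − 1650·0.9 − (4018·1.2)·0.9 = 0 → C_y = 5824.44/2.4 = 2426.85 ≈ 2427 N.
ΣF_y = 0: A_y + 2426.85 − 1650 − 4018·1.2 = 0 → A_y = 4045 N.
ΣF_x = 0: no horizontal applied forces, so A_x = 0.

A_x = 0, A_y = 4045 N, C_y = 2427 N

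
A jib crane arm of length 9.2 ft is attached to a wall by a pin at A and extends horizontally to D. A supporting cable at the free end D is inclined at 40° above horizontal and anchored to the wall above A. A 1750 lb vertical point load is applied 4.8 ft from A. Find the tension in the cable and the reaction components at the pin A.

T = 1420 lb, A_x = 1088 lb, A_y = 837.0 lb

ΣM about A: T·sin40°·9.2 − 1750·4.8 = 0 → T = 8400/(9.2·0.642788) = 1420.44 ≈ 1420 lb.
ΣF_x = 0: A_x − T·cos40° = 0 → A_x = 1420.44 × 0.766044 = 1088 lb.
ΣF_y = 0: A_y + T·sin40° − 1750 = 0 → A_y = 1750 − 1420.44 × 0.642788 = 837.0 lb.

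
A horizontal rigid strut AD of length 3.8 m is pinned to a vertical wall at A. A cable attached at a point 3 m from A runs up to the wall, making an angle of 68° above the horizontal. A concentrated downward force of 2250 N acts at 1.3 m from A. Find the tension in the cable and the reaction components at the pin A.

T = 1052 N, A_x = 393.9 N, A_y = 1275 N

ΣM about A: T·sin68°·3 − 2250·1.3 = 0 → T = 2925/(3·0.927184) = 1051.57 ≈ 1052 N.
ΣF_x = 0: A_x − T·cos68° = 0 → A_x = 1051.57 × 0.374607 = 393.9 N.
ΣF_y = 0: A_y + T·sin68° − 2250 = 0 → A_y = 2250 − 1051.57 × 0.927184 = 1275 N.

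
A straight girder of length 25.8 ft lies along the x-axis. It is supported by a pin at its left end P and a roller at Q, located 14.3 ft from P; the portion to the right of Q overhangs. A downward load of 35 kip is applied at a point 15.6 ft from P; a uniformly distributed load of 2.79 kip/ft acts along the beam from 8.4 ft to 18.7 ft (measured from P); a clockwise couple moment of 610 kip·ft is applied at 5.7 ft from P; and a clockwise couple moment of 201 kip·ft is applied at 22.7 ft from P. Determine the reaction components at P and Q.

Resultant of the distributed load: 2.79 × 10.3 = 28.737 kip at 13.55 ft from P.
Taking moments about P: Q_y·14.3 − 35·15.6 − (2.79·10.3)·13.55 − 610 − 201 = 0 → Q_y = 1746.38635/14.3 = 122.125 ≈ 122.1 kip.
ΣF_y = 0: P_y + 122.125 − 35 − 2.79·10.3 = 0 → P_y = -58.39 kip.
ΣF_x = 0: no horizontal applied forces, so P_x = 0.

P_x = 0, P_y = -58.39 kip, Q_y = 122.1 kip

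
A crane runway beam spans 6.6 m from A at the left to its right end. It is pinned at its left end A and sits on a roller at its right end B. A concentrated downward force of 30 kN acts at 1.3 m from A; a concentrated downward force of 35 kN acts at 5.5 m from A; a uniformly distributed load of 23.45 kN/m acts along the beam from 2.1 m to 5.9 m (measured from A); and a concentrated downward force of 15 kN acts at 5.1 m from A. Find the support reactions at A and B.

A_x = 0, A_y = 68.44 kN, B_y = 100.7 kN

Resultant of the distributed load: 23.45 × 3.8 = 89.11 kN at 4 m from A.
Moments about A: B_y·6.6 − 30·1.3 − 35·5.5 − (23.45·3.8)·4 − 15·5.1 = 0 → B_y = 664.44/6.6 = 100.673 ≈ 100.7 kN.
ΣF_y = 0: A_y + 100.673 − 30 − 35 − 23.45·3.8 − 15 = 0 → A_y = 68.44 kN.
ΣF_x = 0: no horizontal applied forces, so A_x = 0.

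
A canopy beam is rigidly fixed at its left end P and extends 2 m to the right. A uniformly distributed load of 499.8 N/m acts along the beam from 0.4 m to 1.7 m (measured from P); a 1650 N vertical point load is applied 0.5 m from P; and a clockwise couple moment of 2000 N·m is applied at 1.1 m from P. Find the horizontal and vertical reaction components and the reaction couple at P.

P_x = 0, P_y = 2300 N, M_P = 3507 N·m

Resultant of the distributed load: 499.8 × 1.3 = 649.74 N at 1.05 m from P.
ΣF_x = 0: P_x = 0.
ΣF_y = 0: P_y − 499.8·1.3 − 1650 = 0 → P_y = 2300 N.
ΣM about P: M_P − (499.8·1.3)·1.05 − 1650·0.5 − 2000 = 0 → M_P = 3507 N·m.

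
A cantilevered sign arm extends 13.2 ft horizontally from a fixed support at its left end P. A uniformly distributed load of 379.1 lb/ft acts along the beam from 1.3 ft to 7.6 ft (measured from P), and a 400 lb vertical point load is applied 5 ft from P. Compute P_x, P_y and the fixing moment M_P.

Resultant of the distributed load: 379.1 × 6.3 = 2388.33 lb at 4.45 ft from P.
ΣF_x = 0: P_x = 0.
ΣF_y = 0: P_y − 379.1·6.3 − 400 = 0 → P_y = 2788 lb.
ΣM about P: M_P − (379.1·6.3)·4.45 − 400·5 = 0 → M_P = 12630 lb·ft.

P_x = 0, P_y = 2788 lb, M_P = 12630 lb·ft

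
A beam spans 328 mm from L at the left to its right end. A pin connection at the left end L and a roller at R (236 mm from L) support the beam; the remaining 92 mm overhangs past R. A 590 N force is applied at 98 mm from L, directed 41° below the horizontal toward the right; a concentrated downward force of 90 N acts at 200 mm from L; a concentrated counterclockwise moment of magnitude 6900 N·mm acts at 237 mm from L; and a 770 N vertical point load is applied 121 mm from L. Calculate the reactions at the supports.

L_x = -445.3 N, L_y = 644.5 N, R_y = 602.6 N

Taking moments about L: R_y·236 − 590·sin41°·98 − 90·200 + 6900 − 770·121 = 0 → R_y = 142203/236 = 602.555 ≈ 602.6 N.
ΣF_y = 0: L_y + 602.555 − 590·sin41° − 90 − 770 = 0 → L_y = 644.5 N.
ΣF_x = 0: L_x + 590·cos41° = 0 → L_x = -445.3 N.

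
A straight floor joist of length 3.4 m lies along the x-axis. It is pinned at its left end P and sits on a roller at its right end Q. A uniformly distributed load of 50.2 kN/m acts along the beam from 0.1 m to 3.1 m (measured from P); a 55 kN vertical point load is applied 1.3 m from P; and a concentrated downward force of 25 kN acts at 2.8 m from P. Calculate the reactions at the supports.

Resultant of the distributed load: 50.2 × 3 = 150.6 kN at 1.6 m from P.
Moments about P: Q_y·3.4 − (50.2·3)·1.6 − 55·1.3 − 25·2.8 = 0 → Q_y = 382.46/3.4 = 112.488 ≈ 112.5 kN.
ΣF_y = 0: P_y + 112.488 − 50.2·3 − 55 − 25 = 0 → P_y = 118.1 kN.
ΣF_x = 0: no horizontal applied forces, so P_x = 0.

P_x = 0, P_y = 118.1 kN, Q_y = 112.5 kN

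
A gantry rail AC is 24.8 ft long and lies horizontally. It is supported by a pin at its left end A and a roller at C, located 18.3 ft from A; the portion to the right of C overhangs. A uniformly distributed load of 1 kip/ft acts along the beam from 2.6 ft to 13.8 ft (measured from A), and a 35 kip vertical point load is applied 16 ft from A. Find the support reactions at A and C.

A_x = 0, A_y = 10.58 kip, C_y = 35.62 kip

Resultant of the distributed load: 1 × 11.2 = 11.2 kip at 8.2 ft from A.
ΣM about A: C_y·18.3 − (1·11.2)·8.2 − 35·16 = 0 → C_y = 651.84/18.3 = 35.6197 ≈ 35.62 kip.
ΣF_y = 0: A_y + 35.6197 − 1·11.2 − 35 = 0 → A_y = 10.58 kip.
ΣF_x = 0: no horizontal applied forces, so A_x = 0.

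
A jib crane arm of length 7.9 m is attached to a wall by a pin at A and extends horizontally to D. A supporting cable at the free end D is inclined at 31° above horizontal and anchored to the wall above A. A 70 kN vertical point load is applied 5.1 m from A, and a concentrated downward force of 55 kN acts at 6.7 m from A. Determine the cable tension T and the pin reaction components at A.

T = 178.3 kN, A_x = 152.8 kN, A_y = 33.16 kN

ΣM about A: T·sin31°·7.9 − 70·5.1 − 55·6.7 = 0 → T = 725.5/(7.9·0.515038) = 178.308 ≈ 178.3 kN.
ΣF_x = 0: A_x − T·cos31° = 0 → A_x = 178.308 × 0.857167 = 152.8 kN.
ΣF_y = 0: A_y + T·sin31° − 70 − 55 = 0 → A_y = 125 − 178.308 × 0.515038 = 33.16 kN.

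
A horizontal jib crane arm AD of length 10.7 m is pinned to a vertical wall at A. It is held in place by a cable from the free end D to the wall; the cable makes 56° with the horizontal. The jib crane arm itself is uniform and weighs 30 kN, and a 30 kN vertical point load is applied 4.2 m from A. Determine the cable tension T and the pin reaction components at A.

T = 32.30 kN, A_x = 18.06 kN, A_y = 33.22 kN

ΣM about A: T·sin56°·10.7 − 30·5.35 − 30·4.2 = 0 → T = 286.5/(10.7·0.829038) = 32.2973 ≈ 32.30 kN.
ΣF_x = 0: A_x − T·cos56° = 0 → A_x = 32.2973 × 0.559193 = 18.06 kN.
ΣF_y = 0: A_y + T·sin56° − 30 − 30 = 0 → A_y = 60 − 32.2973 × 0.829038 = 33.22 kN.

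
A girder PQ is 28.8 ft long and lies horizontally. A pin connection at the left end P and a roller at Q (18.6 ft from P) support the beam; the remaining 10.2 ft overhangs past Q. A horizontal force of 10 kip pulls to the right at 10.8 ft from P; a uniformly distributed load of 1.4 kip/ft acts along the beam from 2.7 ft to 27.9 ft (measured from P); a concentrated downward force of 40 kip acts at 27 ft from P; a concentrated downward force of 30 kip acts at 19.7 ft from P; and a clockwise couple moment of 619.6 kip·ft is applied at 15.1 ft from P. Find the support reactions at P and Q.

P_x = -10.00 kip, P_y = -46.89 kip, Q_y = 152.2 kip

Resultant of the distributed load: 1.4 × 25.2 = 35.28 kip at 15.3 ft from P.
Taking moments about P: Q_y·18.6 − (1.4·25.2)·15.3 − 40·27 − 30·19.7 − 619.6 = 0 → Q_y = 2830.384/18.6 = 152.171 ≈ 152.2 kip.
ΣF_y = 0: P_y + 152.171 − 1.4·25.2 − 40 − 30 = 0 → P_y = -46.89 kip.
ΣF_x = 0: P_x + 10 = 0 → P_x = -10.00 kip.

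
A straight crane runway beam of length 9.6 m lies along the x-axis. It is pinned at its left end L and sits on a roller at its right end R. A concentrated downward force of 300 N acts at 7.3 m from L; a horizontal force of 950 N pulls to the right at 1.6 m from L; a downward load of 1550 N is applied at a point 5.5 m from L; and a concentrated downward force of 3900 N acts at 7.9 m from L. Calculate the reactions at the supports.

L_x = -950.0 N, L_y = 1424 N, R_y = 4326 N

Moments about L: R_y·9.6 − 300·7.3 − 1550·5.5 − 3900·7.9 = 0 → R_y = 41525/9.6 = 4325.52 ≈ 4326 N.
ΣF_y = 0: L_y + 4325.52 − 300 − 1550 − 3900 = 0 → L_y = 1424 N.
ΣF_x = 0: L_x + 950 = 0 → L_x = -950.0 N.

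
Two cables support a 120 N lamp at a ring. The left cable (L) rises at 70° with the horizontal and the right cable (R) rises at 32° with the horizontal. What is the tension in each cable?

T_L = 104.0 N, T_R = 41.96 N

ΣF_x = 0: −T_L·cos70° + T_R·cos32° = 0 → T_R = 0.403303·T_L.
ΣF_y = 0: T_L·sin70° + T_R·sin32° = 120.
Substitute: T_L·(0.939693 + 0.403303·0.529919) = 120 → T_L = 104.039 ≈ 104.0 N.
Then T_R = 0.403303 × 104.039 = 41.96 N.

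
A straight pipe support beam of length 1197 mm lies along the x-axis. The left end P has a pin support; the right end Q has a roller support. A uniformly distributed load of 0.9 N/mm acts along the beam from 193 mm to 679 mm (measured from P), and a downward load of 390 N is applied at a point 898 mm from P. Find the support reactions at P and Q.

P_x = 0, P_y = 375.5 N, Q_y = 451.9 N

Resultant of the distributed load: 0.9 × 486 = 437.4 N at 436 mm from P.
ΣM about P: Q_y·1197 − (0.9·486)·436 − 390·898 = 0 → Q_y = 540926.4/1197 = 451.902 ≈ 451.9 N.
ΣF_y = 0: P_y + 451.902 − 0.9·486 − 390 = 0 → P_y = 375.5 N.
ΣF_x = 0: no horizontal applied forces, so P_x = 0.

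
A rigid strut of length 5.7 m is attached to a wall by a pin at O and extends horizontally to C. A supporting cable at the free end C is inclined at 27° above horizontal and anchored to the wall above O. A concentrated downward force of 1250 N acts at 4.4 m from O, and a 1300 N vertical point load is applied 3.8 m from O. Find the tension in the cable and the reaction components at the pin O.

ΣM about O: T·sin27°·5.7 − 1250·4.4 − 1300·3.8 = 0 → T = 10440/(5.7·0.45399) = 4034.4 ≈ 4034 N.
ΣF_x = 0: O_x − T·cos27° = 0 → O_x = 4034.4 × 0.891007 = 3595 N.
ΣF_y = 0: O_y + T·sin27° − 1250 − 1300 = 0 → O_y = 2550 − 4034.4 × 0.45399 = 718.4 N.

T = 4034 N, O_x = 3595 N, O_y = 718.4 N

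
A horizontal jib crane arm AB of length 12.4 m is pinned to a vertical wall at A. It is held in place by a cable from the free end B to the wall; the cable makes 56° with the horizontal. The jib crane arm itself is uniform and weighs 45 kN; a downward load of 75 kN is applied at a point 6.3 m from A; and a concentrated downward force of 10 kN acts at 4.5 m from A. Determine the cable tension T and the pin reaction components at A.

ΣM about A: T·sin56°·12.4 − 45·6.2 − 75·6.3 − 10·4.5 = 0 → T = 796.5/(12.4·0.829038) = 77.48 kN.
ΣF_x = 0: A_x − T·cos56° = 0 → A_x = 77.48 × 0.559193 = 43.33 kN.
ΣF_y = 0: A_y + T·sin56° − 45 − 75 − 10 = 0 → A_y = 130 − 77.48 × 0.829038 = 65.77 kN.

T = 77.48 kN, A_x = 43.33 kN, A_y = 65.77 kN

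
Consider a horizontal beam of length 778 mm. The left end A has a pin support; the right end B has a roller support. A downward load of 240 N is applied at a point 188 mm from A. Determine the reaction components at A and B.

A_x = 0, A_y = 182.0 N, B_y = 57.99 N

Moments about A: B_y·778 − 240·188 = 0 → B_y = 45120/778 = 57.9949 ≈ 57.99 N.
ΣF_y = 0: A_y + 57.9949 − 240 = 0 → A_y = 182.0 N.
ΣF_x = 0: no horizontal applied forces, so A_x = 0.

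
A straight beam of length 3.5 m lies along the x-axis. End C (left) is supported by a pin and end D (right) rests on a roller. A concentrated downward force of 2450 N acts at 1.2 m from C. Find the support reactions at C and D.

Moments about C: D_y·3.5 − 2450·1.2 = 0 → D_y = 2940/3.5 = 840.0 N.
ΣF_y = 0: C_y + 840 − 2450 = 0 → C_y = 1610 N.
ΣF_x = 0: no horizontal applied forces, so C_x = 0.

C_x = 0, C_y = 1610 N, D_y = 840.0 N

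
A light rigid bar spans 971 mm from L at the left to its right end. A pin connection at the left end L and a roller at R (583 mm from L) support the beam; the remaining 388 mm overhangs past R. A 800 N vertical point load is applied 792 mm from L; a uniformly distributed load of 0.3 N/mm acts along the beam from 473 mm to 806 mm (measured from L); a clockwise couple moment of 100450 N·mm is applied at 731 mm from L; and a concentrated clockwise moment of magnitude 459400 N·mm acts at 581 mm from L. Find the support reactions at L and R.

Resultant of the distributed load: 0.3 × 333 = 99.9 N at 639.5 mm from L.
Moments about L: R_y·583 − 800·792 − (0.3·333)·639.5 − 100450 − 459400 = 0 → R_y = 1257336.05/583 = 2156.67 ≈ 2157 N.
ΣF_y = 0: L_y + 2156.67 − 800 − 0.3·333 = 0 → L_y = -1257 N.
ΣF_x = 0: no horizontal applied forces, so L_x = 0.

L_x = 0, L_y = -1257 N, R_y = 2157 N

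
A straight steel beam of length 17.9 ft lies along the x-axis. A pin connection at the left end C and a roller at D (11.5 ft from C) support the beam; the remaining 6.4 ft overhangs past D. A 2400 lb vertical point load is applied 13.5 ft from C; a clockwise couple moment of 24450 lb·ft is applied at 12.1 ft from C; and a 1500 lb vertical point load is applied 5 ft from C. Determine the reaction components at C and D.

Taking moments about C: D_y·11.5 − 2400·13.5 − 24450 − 1500·5 = 0 → D_y = 64350/11.5 = 5595.65 ≈ 5596 lb.
ΣF_y = 0: C_y + 5595.65 − 2400 − 1500 = 0 → C_y = -1696 lb.
ΣF_x = 0: no horizontal applied forces, so C_x = 0.

C_x = 0, C_y = -1696 lb, D_y = 5596 lb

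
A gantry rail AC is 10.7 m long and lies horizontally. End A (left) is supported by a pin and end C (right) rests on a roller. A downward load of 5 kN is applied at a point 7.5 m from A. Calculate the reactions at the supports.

A_x = 0, A_y = 1.495 kN, C_y = 3.505 kN

ΣM about A: C_y·10.7 − 5·7.5 = 0 → C_y = 37.5/10.7 = 3.50467 ≈ 3.505 kN.
ΣF_y = 0: A_y + 3.50467 − 5 = 0 → A_y = 1.495 kN.
ΣF_x = 0: no horizontal applied forces, so A_x = 0.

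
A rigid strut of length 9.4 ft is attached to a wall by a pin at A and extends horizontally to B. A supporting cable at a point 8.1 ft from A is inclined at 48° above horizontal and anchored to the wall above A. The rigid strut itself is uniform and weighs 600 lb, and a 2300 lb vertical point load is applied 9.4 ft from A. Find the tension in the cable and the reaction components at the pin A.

T = 4060 lb, A_x = 2717 lb, A_y = -117.3 lb

ΣM about A: T·sin48°·8.1 − 600·4.7 − 2300·9.4 = 0 → T = 24440/(8.1·0.743145) = 4060.16 ≈ 4060 lb.
ΣF_x = 0: A_x − T·cos48° = 0 → A_x = 4060.16 × 0.669131 = 2717 lb.
ΣF_y = 0: A_y + T·sin48° − 600 − 2300 = 0 → A_y = 2900 − 4060.16 × 0.743145 = -117.3 lb.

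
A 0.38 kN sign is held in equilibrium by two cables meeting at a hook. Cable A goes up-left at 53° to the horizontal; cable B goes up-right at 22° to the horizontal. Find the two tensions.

T_A = 0.3648 kN, T_B = 0.2368 kN

ΣF_x = 0: −T_A·cos53° + T_B·cos22° = 0 → T_B = 0.649078·T_A.
ΣF_y = 0: T_A·sin53° + T_B·sin22° = 0.38.
Substitute: T_A·(0.798636 + 0.649078·0.374607) = 0.38 → T_A = 0.364759 ≈ 0.3648 kN.
Then T_B = 0.649078 × 0.364759 = 0.2368 kN.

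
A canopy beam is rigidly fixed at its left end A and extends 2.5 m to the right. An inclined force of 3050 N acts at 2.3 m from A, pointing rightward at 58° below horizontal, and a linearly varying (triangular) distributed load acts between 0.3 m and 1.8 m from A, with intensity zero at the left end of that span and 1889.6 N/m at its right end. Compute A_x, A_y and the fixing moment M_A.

A_x = -1616 N, A_y = 4004 N, M_A = 7791 N·m

Resultant of the triangular load: ½ × 1889.6 × 1.5 = 1417.2 N, acting at 1.3 m from A (one-third of the span from the peak).
ΣF_x = 0: A_x + 3050·cos58° = 0 → A_x = -1616 N.
ΣF_y = 0: A_y − 3050·sin58° − ½·1889.6·1.5 = 0 → A_y = 4004 N.
ΣM about A: M_A − 3050·sin58°·2.3 − (½·1889.6·1.5)·1.3 = 0 → M_A = 7791 N·m.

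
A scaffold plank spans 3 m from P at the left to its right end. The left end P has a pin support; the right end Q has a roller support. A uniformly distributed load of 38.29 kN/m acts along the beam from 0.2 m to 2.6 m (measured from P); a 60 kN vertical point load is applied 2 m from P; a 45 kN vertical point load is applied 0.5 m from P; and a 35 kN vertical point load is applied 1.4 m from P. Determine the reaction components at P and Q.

P_x = 0, P_y = 125.2 kN, Q_y = 106.7 kN

Resultant of the distributed load: 38.29 × 2.4 = 91.896 kN at 1.4 m from P.
Moments about P: Q_y·3 − (38.29·2.4)·1.4 − 60·2 − 45·0.5 − 35·1.4 = 0 → Q_y = 320.1544/3 = 106.718 ≈ 106.7 kN.
ΣF_y = 0: P_y + 106.718 − 38.29·2.4 − 60 − 45 − 35 = 0 → P_y = 125.2 kN.
ΣF_x = 0: no horizontal applied forces, so P_x = 0.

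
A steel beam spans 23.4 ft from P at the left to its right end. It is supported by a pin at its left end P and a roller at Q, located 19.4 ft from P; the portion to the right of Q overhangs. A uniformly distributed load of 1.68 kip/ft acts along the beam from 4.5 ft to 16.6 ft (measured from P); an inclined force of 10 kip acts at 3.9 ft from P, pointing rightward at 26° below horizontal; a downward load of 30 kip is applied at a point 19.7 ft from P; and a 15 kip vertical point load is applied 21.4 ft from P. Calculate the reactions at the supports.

Resultant of the distributed load: 1.68 × 12.1 = 20.328 kip at 10.55 ft from P.
ΣM about P: Q_y·19.4 − (1.68·12.1)·10.55 − 10·sin26°·3.9 − 30·19.7 − 15·21.4 = 0 → Q_y = 1143.56/19.4 = 58.9464 ≈ 58.95 kip.
ΣF_y = 0: P_y + 58.9464 − 1.68·12.1 − 10·sin26° − 30 − 15 = 0 → P_y = 10.77 kip.
ΣF_x = 0: P_x + 10·cos26° = 0 → P_x = -8.988 kip.

P_x = -8.988 kip, P_y = 10.77 kip, Q_y = 58.95 kip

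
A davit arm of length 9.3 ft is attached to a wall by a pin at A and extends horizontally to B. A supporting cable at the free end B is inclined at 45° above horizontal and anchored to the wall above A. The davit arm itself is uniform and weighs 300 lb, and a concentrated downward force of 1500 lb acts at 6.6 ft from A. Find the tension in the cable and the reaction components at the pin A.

T = 1718 lb, A_x = 1215 lb, A_y = 585.5 lb

ΣM about A: T·sin45°·9.3 − 300·4.65 − 1500·6.6 = 0 → T = 11295/(9.3·0.707107) = 1717.58 ≈ 1718 lb.
ΣF_x = 0: A_x − T·cos45° = 0 → A_x = 1717.58 × 0.707107 = 1215 lb.
ΣF_y = 0: A_y + T·sin45° − 300 − 1500 = 0 → A_y = 1800 − 1717.58 × 0.707107 = 585.5 lb.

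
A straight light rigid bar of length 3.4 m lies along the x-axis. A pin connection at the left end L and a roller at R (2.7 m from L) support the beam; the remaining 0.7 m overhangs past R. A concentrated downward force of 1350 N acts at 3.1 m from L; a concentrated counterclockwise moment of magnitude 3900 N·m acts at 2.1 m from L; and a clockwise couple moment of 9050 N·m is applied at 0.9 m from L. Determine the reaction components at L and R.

Moments about L: R_y·2.7 − 1350·3.1 + 3900 − 9050 = 0 → R_y = 9335/2.7 = 3457.41 ≈ 3457 N.
ΣF_y = 0: L_y + 3457.41 − 1350 = 0 → L_y = -2107 N.
ΣF_x = 0: no horizontal applied forces, so L_x = 0.

L_x = 0, L_y = -2107 N, R_y = 3457 N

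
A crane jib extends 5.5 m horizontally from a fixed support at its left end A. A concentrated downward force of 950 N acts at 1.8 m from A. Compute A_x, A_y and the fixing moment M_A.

ΣF_x = 0: A_x = 0.
ΣF_y = 0: A_y − 950 = 0 → A_y = 950.0 N.
ΣM about A: M_A − 950·1.8 = 0 → M_A = 1710 N·m.

A_x = 0, A_y = 950.0 N, M_A = 1710 N·m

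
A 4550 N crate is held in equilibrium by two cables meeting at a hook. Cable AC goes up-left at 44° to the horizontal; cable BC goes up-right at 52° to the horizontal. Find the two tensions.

T_AC = 2817 N, T_BC = 3291 N

ΣF_x = 0: −T_AC·cos44° + T_BC·cos52° = 0 → T_BC = 1.1684·T_AC.
ΣF_y = 0: T_AC·sin44° + T_BC·sin52° = 4550.
Substitute: T_AC·(0.694658 + 1.1684·0.788011) = 4550 → T_AC = 2816.69 ≈ 2817 N.
Then T_BC = 1.1684 × 2816.69 = 3291 N.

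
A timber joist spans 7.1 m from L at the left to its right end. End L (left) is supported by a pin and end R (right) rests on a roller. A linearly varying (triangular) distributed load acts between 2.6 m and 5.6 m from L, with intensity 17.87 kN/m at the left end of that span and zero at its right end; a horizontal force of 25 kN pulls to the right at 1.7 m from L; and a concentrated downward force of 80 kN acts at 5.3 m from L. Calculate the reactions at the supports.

Resultant of the triangular load: ½ × 17.87 × 3 = 26.805 kN, acting at 3.6 m from L (one-third of the span from the peak).
ΣM about L: R_y·7.1 − (½·17.87·3)·3.6 − 80·5.3 = 0 → R_y = 520.498/7.1 = 73.3096 ≈ 73.31 kN.
ΣF_y = 0: L_y + 73.3096 − ½·17.87·3 − 80 = 0 → L_y = 33.50 kN.
ΣF_x = 0: L_x + 25 = 0 → L_x = -25.00 kN.

L_x = -25.00 kN, L_y = 33.50 kN, R_y = 73.31 kN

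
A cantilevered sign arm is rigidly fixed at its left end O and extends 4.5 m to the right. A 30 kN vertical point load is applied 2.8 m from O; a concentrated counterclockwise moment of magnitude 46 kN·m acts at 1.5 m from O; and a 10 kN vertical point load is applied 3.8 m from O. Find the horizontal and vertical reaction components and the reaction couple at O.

O_x = 0, O_y = 40.00 kN, M_O = 76.00 kN·m

ΣF_x = 0: O_x = 0.
ΣF_y = 0: O_y − 30 − 10 = 0 → O_y = 40.00 kN.
ΣM about O: M_O − 30·2.8 + 46 − 10·3.8 = 0 → M_O = 76.00 kN·m.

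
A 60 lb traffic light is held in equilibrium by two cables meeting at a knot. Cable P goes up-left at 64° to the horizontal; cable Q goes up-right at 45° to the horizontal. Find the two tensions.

T_P = 44.87 lb, T_Q = 27.82 lb

ΣF_x = 0: −T_P·cos64° + T_Q·cos45° = 0 → T_Q = 0.61995·T_P.
ΣF_y = 0: T_P·sin64° + T_Q·sin45° = 60.
Substitute: T_P·(0.898794 + 0.61995·0.707107) = 60 → T_P = 44.8711 ≈ 44.87 lb.
Then T_Q = 0.61995 × 44.8711 = 27.82 lb.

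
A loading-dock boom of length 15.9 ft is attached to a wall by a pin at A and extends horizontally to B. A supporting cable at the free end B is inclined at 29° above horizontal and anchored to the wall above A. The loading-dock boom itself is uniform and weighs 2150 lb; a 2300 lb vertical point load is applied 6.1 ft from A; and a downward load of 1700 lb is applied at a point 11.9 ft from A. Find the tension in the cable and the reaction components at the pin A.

ΣM about A: T·sin29°·15.9 − 2150·7.95 − 2300·6.1 − 1700·11.9 = 0 → T = 51352.5/(15.9·0.48481) = 6661.82 ≈ 6662 lb.
ΣF_x = 0: A_x − T·cos29° = 0 → A_x = 6661.82 × 0.87462 = 5827 lb.
ΣF_y = 0: A_y + T·sin29° − 2150 − 2300 − 1700 = 0 → A_y = 6150 − 6661.82 × 0.48481 = 2920 lb.

T = 6662 lb, A_x = 5827 lb, A_y = 2920 lb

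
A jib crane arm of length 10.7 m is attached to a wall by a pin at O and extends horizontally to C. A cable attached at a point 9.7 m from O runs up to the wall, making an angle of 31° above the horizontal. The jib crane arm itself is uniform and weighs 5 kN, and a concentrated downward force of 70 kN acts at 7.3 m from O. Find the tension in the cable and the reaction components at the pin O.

ΣM about O: T·sin31°·9.7 − 5·5.35 − 70·7.3 = 0 → T = 537.75/(9.7·0.515038) = 107.639 ≈ 107.6 kN.
ΣF_x = 0: O_x − T·cos31° = 0 → O_x = 107.639 × 0.857167 = 92.26 kN.
ΣF_y = 0: O_y + T·sin31° − 5 − 70 = 0 → O_y = 75 − 107.639 × 0.515038 = 19.56 kN.

T = 107.6 kN, O_x = 92.26 kN, O_y = 19.56 kN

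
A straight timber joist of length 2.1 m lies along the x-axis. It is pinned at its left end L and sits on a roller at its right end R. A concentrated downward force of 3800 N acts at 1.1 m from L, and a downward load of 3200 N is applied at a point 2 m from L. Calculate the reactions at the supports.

L_x = 0, L_y = 1962 N, R_y = 5038 N

ΣM about L: R_y·2.1 − 3800·1.1 − 3200·2 = 0 → R_y = 10580/2.1 = 5038.1 ≈ 5038 N.
ΣF_y = 0: L_y + 5038.1 − 3800 − 3200 = 0 → L_y = 1962 N.
ΣF_x = 0: no horizontal applied forces, so L_x = 0.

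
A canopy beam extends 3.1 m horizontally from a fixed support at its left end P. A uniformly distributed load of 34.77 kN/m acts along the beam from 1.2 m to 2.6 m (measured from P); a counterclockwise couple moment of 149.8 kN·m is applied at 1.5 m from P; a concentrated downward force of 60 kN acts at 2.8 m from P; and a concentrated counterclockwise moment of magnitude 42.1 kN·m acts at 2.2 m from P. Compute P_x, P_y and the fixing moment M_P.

Resultant of the distributed load: 34.77 × 1.4 = 48.678 kN at 1.9 m from P.
ΣF_x = 0: P_x = 0.
ΣF_y = 0: P_y − 34.77·1.4 − 60 = 0 → P_y = 108.7 kN.
ΣM about P: M_P − (34.77·1.4)·1.9 + 149.8 − 60·2.8 + 42.1 = 0 → M_P = 68.59 kN·m.

P_x = 0, P_y = 108.7 kN, M_P = 68.59 kN·m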